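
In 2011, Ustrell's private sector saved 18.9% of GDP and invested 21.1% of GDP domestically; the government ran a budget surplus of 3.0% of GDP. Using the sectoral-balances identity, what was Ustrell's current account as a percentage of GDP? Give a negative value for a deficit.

0.8

By the sectoral-balances identity, CA = (S_private - I) + (T - G).
Private balance = 18.9 - 21.1 = -2.2
Government balance (T - G) = 3.0
CA = -2.2 + 3.0 = 0.8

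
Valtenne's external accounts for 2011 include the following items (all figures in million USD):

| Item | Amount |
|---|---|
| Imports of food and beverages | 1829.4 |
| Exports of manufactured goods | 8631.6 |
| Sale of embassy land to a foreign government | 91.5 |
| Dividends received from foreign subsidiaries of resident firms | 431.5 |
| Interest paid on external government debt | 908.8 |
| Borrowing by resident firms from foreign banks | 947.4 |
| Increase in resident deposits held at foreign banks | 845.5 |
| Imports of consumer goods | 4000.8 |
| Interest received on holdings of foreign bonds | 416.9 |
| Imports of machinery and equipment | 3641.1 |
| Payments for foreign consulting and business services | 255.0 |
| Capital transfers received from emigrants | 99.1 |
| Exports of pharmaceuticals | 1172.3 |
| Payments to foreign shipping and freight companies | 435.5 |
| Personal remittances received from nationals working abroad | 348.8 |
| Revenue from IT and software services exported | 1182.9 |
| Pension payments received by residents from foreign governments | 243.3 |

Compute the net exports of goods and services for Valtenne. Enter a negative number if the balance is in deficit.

Goods: 1172.3 - 3641.1 + 8631.6 - 4000.8 - 1829.4 = 332.6
Services: -255.0 + 1182.9 - 435.5 = 492.4
Trade balance = 332.6 + 492.4 = 825.0
(Excluded from the trade balance — capital account: sale of embassy land to a foreign government 91.5, capital transfers received from emigrants 99.1; primary income: dividends received from foreign subsidiaries of resident firms 431.5, interest paid on external government debt 908.8, interest received on holdings of foreign bonds 416.9; financial account: borrowing by resident firms from foreign banks 947.4, increase in resident deposits held at foreign banks 845.5; secondary income: personal remittances received from nationals working abroad 348.8, pension payments received by residents from foreign governments 243.3.)

825.0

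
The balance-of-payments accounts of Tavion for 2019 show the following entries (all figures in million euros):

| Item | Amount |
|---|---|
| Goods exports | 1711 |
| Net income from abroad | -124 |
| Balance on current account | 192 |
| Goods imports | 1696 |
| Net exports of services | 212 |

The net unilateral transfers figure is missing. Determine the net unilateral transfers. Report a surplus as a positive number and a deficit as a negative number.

Current account = goods balance + services balance + net primary income + net secondary income
Sum of the known components = 103
Net unilateral transfers = CA - (known components) = 192 - 103 = 89

89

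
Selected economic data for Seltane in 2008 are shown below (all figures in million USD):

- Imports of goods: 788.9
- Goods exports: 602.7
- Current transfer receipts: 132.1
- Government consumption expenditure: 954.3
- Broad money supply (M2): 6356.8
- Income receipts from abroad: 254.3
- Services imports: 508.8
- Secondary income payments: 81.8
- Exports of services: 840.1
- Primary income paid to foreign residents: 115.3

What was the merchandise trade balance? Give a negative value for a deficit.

Goods balance = 602.7 - 788.9 = -186.2

-186.2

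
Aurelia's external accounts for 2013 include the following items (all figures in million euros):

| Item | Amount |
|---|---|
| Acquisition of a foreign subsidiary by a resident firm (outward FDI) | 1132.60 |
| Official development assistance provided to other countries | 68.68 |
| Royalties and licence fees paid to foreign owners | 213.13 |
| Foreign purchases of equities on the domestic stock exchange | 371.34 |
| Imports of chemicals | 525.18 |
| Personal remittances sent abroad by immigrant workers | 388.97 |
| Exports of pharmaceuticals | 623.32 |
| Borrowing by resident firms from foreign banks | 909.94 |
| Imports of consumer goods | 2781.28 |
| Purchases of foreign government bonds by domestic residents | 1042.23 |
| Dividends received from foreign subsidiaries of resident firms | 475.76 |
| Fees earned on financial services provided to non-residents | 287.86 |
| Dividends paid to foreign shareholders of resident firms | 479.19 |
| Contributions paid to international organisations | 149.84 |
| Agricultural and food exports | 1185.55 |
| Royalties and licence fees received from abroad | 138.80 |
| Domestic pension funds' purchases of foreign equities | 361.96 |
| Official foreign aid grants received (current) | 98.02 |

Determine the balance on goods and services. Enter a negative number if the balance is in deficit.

-1284.06

Goods: 623.32 + 1185.55 - 2781.28 - 525.18 = -1497.59
Services: -213.13 + 287.86 + 138.80 = 213.53
Trade balance = -1497.59 + 213.53 = -1284.06
(Excluded from the trade balance — financial account: acquisition of a foreign subsidiary by a resident firm (outward FDI) 1132.60, foreign purchases of equities on the domestic stock exchange 371.34, borrowing by resident firms from foreign banks 909.94, purchases of foreign government bonds by domestic residents 1042.23, domestic pension funds' purchases of foreign equities 361.96; secondary income: official development assistance provided to other countries 68.68, personal remittances sent abroad by immigrant workers 388.97, contributions paid to international organisations 149.84, official foreign aid grants received (current) 98.02; primary income: dividends received from foreign subsidiaries of resident firms 475.76, dividends paid to foreign shareholders of resident firms 479.19.)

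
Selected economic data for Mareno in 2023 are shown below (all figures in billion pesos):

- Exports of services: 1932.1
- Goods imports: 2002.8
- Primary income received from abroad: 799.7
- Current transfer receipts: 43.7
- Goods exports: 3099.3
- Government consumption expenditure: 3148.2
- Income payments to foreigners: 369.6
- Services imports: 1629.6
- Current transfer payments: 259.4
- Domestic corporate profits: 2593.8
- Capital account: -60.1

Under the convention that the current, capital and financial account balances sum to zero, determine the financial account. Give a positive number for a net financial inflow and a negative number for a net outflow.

-1553.3

Goods balance = 3099.3 - 2002.8 = 1096.5
Services balance = 1932.1 - 1629.6 = 302.5
Trade balance (goods + services) = 1096.5 + 302.5 = 1399.0
Net primary income = 799.7 - 369.6 = 430.1
Net secondary income = 43.7 - 259.4 = -215.7
Current account = 1399.0 + 430.1 + (-215.7) = 1613.4
Financial account = -(1613.4 + (-60.1)) = -1553.3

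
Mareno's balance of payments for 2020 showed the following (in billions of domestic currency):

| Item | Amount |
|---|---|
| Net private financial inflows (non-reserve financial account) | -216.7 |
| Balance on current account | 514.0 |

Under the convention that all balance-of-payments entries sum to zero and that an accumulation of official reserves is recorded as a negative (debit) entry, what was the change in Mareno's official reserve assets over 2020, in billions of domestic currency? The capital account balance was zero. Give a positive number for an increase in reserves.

Official reserve transactions balance = -(514.0 + (-216.7)) = -297.3
An accumulation of reserves is recorded as a debit (negative entry), so the change in the stock of reserves is the negative of that balance.
Change in official reserves = -(-297.3) = 297.3

297.3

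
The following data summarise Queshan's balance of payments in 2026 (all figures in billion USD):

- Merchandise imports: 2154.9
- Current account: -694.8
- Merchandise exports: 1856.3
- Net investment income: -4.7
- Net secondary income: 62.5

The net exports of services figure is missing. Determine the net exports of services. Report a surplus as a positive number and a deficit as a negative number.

-454.0

Current account = goods balance + services balance + net primary income + net secondary income
Sum of the known components = -240.8
Net exports of services = CA - (known components) = -694.8 - (-240.8) = -454.0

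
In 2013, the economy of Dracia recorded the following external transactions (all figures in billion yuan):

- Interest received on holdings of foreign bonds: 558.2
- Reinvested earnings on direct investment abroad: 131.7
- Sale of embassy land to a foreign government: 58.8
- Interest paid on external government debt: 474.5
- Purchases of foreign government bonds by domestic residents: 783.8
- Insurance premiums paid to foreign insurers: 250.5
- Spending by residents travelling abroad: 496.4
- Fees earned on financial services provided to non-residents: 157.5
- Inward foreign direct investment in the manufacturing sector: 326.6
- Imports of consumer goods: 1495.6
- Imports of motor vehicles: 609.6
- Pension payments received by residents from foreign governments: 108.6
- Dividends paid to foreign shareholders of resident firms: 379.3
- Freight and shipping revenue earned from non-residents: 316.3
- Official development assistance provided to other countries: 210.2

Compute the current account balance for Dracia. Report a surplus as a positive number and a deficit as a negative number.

Goods: -609.6 - 1495.6 = -2105.2
Services: -496.4 + 157.5 + 316.3 - 250.5 = -273.1
Primary income: -474.5 + 131.7 + 558.2 - 379.3 = -163.9
Secondary income: 108.6 - 210.2 = -101.6
Current account = (-2105.2) + (-273.1) + (-163.9) + (-101.6) = -2643.8
(Excluded from the current account — capital account: sale of embassy land to a foreign government 58.8; financial account: purchases of foreign government bonds by domestic residents 783.8, inward foreign direct investment in the manufacturing sector 326.6.)

-2643.8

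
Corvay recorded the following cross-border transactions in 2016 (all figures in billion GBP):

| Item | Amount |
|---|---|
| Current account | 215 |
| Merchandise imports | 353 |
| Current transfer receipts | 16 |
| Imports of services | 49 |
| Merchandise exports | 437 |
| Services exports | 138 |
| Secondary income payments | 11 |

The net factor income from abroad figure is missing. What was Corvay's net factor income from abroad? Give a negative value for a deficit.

37

Current account = goods balance + services balance + net primary income + net secondary income
Sum of the known components = 178
Net factor income from abroad = CA - (known components) = 215 - 178 = 37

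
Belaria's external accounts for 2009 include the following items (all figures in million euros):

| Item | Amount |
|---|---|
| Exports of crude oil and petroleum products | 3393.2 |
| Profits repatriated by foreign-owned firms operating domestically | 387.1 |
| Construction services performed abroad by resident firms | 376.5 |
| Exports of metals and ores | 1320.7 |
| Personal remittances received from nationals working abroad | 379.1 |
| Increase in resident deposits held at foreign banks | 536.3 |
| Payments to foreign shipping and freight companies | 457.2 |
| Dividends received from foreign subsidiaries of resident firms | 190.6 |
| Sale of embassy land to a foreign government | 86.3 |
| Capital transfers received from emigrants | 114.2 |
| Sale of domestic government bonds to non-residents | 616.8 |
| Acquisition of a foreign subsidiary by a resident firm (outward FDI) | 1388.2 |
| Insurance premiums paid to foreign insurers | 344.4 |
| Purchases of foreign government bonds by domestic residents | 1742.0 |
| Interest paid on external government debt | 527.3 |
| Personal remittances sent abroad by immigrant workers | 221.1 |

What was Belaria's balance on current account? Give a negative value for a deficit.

3723.0

Goods: 1320.7 + 3393.2 = 4713.9
Services: -344.4 + 376.5 - 457.2 = -425.1
Primary income: 190.6 - 527.3 - 387.1 = -723.8
Secondary income: -221.1 + 379.1 = 158.0
Current account = 4713.9 + (-425.1) + (-723.8) + 158.0 = 3723.0
(Excluded from the current account — financial account: increase in resident deposits held at foreign banks 536.3, sale of domestic government bonds to non-residents 616.8, acquisition of a foreign subsidiary by a resident firm (outward FDI) 1388.2, purchases of foreign government bonds by domestic residents 1742.0; capital account: sale of embassy land to a foreign government 86.3, capital transfers received from emigrants 114.2.)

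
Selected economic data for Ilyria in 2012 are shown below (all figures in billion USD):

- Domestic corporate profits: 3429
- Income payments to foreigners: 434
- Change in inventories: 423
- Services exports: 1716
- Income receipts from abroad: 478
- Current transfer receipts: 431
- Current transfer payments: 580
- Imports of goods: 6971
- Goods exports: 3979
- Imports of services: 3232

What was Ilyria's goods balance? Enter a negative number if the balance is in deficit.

-2992

Goods balance = 3979 - 6971 = -2992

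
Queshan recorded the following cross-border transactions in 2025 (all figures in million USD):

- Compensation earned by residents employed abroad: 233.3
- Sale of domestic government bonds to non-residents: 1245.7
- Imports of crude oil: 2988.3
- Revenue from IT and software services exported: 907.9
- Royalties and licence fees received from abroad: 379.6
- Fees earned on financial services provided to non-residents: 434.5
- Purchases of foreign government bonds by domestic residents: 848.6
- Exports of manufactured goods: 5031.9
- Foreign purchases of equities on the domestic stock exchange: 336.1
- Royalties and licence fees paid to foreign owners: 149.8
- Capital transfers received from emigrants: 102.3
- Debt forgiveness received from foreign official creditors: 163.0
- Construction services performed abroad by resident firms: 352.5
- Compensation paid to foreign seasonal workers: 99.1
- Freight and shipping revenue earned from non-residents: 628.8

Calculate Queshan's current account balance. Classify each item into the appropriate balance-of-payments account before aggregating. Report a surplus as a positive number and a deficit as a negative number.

4731.3

Goods: -2988.3 + 5031.9 = 2043.6
Services: -149.8 + 379.6 + 628.8 + 434.5 + 352.5 + 907.9 = 2553.5
Primary income: -99.1 + 233.3 = 134.2
Current account = 2043.6 + 2553.5 + 134.2 = 4731.3
(Excluded from the current account — financial account: sale of domestic government bonds to non-residents 1245.7, purchases of foreign government bonds by domestic residents 848.6, foreign purchases of equities on the domestic stock exchange 336.1; capital account: capital transfers received from emigrants 102.3, debt forgiveness received from foreign official creditors 163.0.)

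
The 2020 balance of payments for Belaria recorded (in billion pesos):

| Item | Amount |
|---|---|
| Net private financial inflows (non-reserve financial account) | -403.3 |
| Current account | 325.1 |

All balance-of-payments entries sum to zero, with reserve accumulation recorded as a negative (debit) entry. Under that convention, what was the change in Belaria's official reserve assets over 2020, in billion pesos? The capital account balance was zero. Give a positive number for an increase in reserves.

-78.2

Official reserve transactions balance = -(325.1 + (-403.3)) = 78.2
An accumulation of reserves is recorded as a debit (negative entry), so the change in the stock of reserves is the negative of that balance.
Change in official reserves = -(78.2) = -78.2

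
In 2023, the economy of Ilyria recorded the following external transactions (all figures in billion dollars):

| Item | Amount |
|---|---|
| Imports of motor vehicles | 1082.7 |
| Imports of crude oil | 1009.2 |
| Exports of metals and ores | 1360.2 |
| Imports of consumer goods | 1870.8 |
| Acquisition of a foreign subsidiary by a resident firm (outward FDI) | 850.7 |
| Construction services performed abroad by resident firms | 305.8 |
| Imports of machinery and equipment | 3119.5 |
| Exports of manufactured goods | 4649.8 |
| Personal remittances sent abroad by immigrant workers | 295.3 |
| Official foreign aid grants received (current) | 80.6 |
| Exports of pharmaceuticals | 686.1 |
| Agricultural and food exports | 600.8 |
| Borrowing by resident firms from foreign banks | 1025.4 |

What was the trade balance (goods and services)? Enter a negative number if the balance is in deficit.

520.5

Goods: -1009.2 - 1870.8 - 3119.5 + 686.1 + 1360.2 + 4649.8 - 1082.7 + 600.8 = 214.7
Services: 305.8
Trade balance = 214.7 + 305.8 = 520.5
(Excluded from the trade balance — financial account: acquisition of a foreign subsidiary by a resident firm (outward FDI) 850.7, borrowing by resident firms from foreign banks 1025.4; secondary income: personal remittances sent abroad by immigrant workers 295.3, official foreign aid grants received (current) 80.6.)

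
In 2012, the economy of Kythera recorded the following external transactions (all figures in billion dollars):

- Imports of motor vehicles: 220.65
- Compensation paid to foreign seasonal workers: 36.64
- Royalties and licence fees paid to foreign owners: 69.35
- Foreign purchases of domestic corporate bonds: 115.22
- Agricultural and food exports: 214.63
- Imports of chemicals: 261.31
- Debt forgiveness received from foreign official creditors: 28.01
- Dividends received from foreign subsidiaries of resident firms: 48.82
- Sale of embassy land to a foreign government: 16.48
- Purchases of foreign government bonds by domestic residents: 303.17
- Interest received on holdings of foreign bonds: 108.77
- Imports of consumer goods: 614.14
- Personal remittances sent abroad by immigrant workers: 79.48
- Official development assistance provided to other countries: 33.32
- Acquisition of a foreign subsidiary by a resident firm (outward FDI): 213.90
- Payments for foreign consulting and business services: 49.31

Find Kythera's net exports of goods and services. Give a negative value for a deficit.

-1000.13

Goods: 214.63 - 614.14 - 220.65 - 261.31 = -881.47
Services: -69.35 - 49.31 = -118.66
Trade balance = -881.47 + (-118.66) = -1000.13
(Excluded from the trade balance — primary income: compensation paid to foreign seasonal workers 36.64, dividends received from foreign subsidiaries of resident firms 48.82, interest received on holdings of foreign bonds 108.77; financial account: foreign purchases of domestic corporate bonds 115.22, purchases of foreign government bonds by domestic residents 303.17, acquisition of a foreign subsidiary by a resident firm (outward FDI) 213.90; capital account: debt forgiveness received from foreign official creditors 28.01, sale of embassy land to a foreign government 16.48; secondary income: personal remittances sent abroad by immigrant workers 79.48, official development assistance provided to other countries 33.32.)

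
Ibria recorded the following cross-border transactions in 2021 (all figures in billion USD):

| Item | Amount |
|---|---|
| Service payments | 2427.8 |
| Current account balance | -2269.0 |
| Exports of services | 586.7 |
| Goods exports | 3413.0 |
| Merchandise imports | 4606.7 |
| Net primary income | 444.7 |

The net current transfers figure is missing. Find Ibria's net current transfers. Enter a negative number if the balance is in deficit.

321.1

Current account = goods balance + services balance + net primary income + net secondary income
Sum of the known components = -2590.1
Net current transfers = CA - (known components) = -2269.0 - (-2590.1) = 321.1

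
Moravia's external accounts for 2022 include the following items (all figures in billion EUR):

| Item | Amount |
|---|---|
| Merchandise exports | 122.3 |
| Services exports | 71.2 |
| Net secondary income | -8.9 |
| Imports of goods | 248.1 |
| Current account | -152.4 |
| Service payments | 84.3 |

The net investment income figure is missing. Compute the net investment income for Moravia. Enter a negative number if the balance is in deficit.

-4.6

Current account = goods balance + services balance + net primary income + net secondary income
Sum of the known components = -147.8
Net investment income = CA - (known components) = -152.4 - (-147.8) = -4.6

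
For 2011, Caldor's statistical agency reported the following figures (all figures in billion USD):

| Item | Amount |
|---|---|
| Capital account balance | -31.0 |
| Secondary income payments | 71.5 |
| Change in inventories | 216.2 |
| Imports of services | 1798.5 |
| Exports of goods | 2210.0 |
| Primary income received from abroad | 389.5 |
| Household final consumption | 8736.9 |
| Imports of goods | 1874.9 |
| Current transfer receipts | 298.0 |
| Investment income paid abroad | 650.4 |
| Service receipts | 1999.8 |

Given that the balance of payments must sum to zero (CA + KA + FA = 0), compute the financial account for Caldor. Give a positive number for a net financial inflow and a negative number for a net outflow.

Goods balance = 2210.0 - 1874.9 = 335.1
Services balance = 1999.8 - 1798.5 = 201.3
Trade balance (goods + services) = 335.1 + 201.3 = 536.4
Net primary income = 389.5 - 650.4 = -260.9
Net secondary income = 298.0 - 71.5 = 226.5
Current account = 536.4 + (-260.9) + 226.5 = 502.0
Financial account = -(502.0 + (-31.0)) = -471.0

-471.0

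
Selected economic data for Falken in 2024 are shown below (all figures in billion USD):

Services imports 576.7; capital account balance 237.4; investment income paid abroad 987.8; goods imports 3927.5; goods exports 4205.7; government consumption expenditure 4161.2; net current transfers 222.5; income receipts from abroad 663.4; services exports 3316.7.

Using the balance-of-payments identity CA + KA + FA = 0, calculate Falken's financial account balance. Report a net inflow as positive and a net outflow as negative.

Goods balance = 4205.7 - 3927.5 = 278.2
Services balance = 3316.7 - 576.7 = 2740.0
Trade balance (goods + services) = 278.2 + 2740.0 = 3018.2
Net primary income = 663.4 - 987.8 = -324.4
Net secondary income = 222.5
Current account = 3018.2 + (-324.4) + 222.5 = 2916.3
Financial account = -(2916.3 + 237.4) = -3153.7

-3153.7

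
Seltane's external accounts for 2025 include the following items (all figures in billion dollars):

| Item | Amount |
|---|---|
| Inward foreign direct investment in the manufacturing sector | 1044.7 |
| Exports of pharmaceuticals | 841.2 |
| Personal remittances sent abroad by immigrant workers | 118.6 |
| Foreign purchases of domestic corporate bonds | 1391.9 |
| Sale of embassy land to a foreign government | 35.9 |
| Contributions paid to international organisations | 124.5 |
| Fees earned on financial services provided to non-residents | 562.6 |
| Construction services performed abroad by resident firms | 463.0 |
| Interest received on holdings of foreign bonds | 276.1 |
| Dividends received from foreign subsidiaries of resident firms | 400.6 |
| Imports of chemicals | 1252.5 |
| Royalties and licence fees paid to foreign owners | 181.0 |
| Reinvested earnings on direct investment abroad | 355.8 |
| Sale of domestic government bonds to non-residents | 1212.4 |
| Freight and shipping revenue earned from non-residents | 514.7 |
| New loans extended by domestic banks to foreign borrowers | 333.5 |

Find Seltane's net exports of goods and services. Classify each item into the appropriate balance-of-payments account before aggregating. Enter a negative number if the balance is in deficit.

948.0

Goods: -1252.5 + 841.2 = -411.3
Services: -181.0 + 463.0 + 562.6 + 514.7 = 1359.3
Trade balance = -411.3 + 1359.3 = 948.0
(Excluded from the trade balance — financial account: inward foreign direct investment in the manufacturing sector 1044.7, foreign purchases of domestic corporate bonds 1391.9, sale of domestic government bonds to non-residents 1212.4, new loans extended by domestic banks to foreign borrowers 333.5; secondary income: personal remittances sent abroad by immigrant workers 118.6, contributions paid to international organisations 124.5; capital account: sale of embassy land to a foreign government 35.9; primary income: interest received on holdings of foreign bonds 276.1, dividends received from foreign subsidiaries of resident firms 400.6, reinvested earnings on direct investment abroad 355.8.)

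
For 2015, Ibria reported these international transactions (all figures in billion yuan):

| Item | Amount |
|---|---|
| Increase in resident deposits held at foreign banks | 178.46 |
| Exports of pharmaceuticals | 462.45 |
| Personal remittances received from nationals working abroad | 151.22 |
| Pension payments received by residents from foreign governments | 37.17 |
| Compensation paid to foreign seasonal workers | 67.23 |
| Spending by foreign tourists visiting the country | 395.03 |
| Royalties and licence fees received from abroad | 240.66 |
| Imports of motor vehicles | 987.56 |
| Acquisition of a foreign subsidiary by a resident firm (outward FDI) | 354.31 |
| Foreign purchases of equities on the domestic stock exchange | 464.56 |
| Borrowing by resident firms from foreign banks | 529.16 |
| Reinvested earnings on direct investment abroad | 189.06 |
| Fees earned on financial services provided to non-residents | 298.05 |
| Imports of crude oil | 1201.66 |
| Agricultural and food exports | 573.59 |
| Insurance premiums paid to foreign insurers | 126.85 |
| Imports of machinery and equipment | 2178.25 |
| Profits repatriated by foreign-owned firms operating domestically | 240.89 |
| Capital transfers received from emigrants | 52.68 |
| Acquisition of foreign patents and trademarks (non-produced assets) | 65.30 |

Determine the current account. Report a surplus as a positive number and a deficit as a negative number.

Goods: -1201.66 + 573.59 - 2178.25 + 462.45 - 987.56 = -3331.43
Services: -126.85 + 395.03 + 298.05 + 240.66 = 806.89
Primary income: 189.06 - 67.23 - 240.89 = -119.06
Secondary income: 37.17 + 151.22 = 188.39
Current account = (-3331.43) + 806.89 + (-119.06) + 188.39 = -2455.21
(Excluded from the current account — financial account: increase in resident deposits held at foreign banks 178.46, acquisition of a foreign subsidiary by a resident firm (outward FDI) 354.31, foreign purchases of equities on the domestic stock exchange 464.56, borrowing by resident firms from foreign banks 529.16; capital account: capital transfers received from emigrants 52.68, acquisition of foreign patents and trademarks (non-produced assets) 65.30.)

-2455.21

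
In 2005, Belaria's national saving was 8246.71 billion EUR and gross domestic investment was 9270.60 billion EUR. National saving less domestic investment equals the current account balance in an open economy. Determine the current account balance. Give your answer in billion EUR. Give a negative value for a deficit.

-1023.89

CA = S - I = 8246.71 - 9270.60 = -1023.89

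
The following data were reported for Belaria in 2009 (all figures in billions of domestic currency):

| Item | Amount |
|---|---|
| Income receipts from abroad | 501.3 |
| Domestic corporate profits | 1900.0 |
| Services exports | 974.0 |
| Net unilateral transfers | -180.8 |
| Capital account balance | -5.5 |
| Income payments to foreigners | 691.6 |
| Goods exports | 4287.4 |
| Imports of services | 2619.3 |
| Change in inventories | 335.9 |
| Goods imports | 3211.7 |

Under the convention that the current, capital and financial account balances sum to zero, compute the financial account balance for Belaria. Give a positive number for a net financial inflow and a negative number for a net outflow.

Goods balance = 4287.4 - 3211.7 = 1075.7
Services balance = 974.0 - 2619.3 = -1645.3
Trade balance (goods + services) = 1075.7 + (-1645.3) = -569.6
Net primary income = 501.3 - 691.6 = -190.3
Net secondary income = -180.8
Current account = -569.6 + (-190.3) + (-180.8) = -940.7
Financial account = -(-940.7 + (-5.5)) = 946.2

946.2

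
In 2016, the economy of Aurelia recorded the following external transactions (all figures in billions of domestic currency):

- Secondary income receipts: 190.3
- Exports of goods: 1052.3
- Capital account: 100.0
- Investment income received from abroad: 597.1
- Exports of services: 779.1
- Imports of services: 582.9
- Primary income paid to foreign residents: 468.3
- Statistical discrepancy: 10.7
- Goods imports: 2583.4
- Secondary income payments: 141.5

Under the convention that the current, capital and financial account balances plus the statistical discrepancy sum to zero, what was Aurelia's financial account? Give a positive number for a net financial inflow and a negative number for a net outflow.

Goods balance = 1052.3 - 2583.4 = -1531.1
Services balance = 779.1 - 582.9 = 196.2
Trade balance (goods + services) = -1531.1 + 196.2 = -1334.9
Net primary income = 597.1 - 468.3 = 128.8
Net secondary income = 190.3 - 141.5 = 48.8
Current account = -1334.9 + 128.8 + 48.8 = -1157.3
Financial account = -(-1157.3 + 100.0 + 10.7) = 1046.6

1046.6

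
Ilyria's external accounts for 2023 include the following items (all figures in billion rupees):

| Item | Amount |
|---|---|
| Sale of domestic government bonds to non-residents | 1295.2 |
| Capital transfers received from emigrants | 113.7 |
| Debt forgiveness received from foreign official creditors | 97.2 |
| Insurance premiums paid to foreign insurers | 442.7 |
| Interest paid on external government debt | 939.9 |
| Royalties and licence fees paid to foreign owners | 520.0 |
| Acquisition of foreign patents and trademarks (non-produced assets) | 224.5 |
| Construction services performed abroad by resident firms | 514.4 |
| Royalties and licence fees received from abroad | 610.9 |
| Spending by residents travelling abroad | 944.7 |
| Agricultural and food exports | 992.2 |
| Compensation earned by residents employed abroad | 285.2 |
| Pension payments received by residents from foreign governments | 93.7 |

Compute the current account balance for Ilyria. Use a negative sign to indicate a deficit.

Goods: 992.2
Services: -520.0 - 944.7 + 514.4 - 442.7 + 610.9 = -782.1
Primary income: 285.2 - 939.9 = -654.7
Secondary income: 93.7
Current account = 992.2 + (-782.1) + (-654.7) + 93.7 = -350.9
(Excluded from the current account — financial account: sale of domestic government bonds to non-residents 1295.2; capital account: capital transfers received from emigrants 113.7, debt forgiveness received from foreign official creditors 97.2, acquisition of foreign patents and trademarks (non-produced assets) 224.5.)

-350.9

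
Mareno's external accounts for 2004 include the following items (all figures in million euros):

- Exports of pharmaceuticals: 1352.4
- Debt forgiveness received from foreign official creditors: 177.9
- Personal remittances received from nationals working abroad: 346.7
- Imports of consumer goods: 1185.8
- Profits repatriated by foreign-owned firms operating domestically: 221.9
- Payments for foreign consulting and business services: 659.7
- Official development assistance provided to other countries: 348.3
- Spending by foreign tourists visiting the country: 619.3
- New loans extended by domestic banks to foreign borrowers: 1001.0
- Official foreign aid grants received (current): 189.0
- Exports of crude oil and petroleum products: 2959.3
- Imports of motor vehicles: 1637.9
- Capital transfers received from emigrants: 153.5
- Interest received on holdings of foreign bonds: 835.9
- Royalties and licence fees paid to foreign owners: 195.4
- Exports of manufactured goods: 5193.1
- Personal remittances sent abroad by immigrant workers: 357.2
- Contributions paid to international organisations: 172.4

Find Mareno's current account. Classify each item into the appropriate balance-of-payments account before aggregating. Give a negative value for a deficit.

Goods: -1185.8 + 1352.4 - 1637.9 + 5193.1 + 2959.3 = 6681.1
Services: 619.3 - 195.4 - 659.7 = -235.8
Primary income: -221.9 + 835.9 = 614.0
Secondary income: -172.4 + 346.7 - 348.3 + 189.0 - 357.2 = -342.2
Current account = 6681.1 + (-235.8) + 614.0 + (-342.2) = 6717.1
(Excluded from the current account — capital account: debt forgiveness received from foreign official creditors 177.9, capital transfers received from emigrants 153.5; financial account: new loans extended by domestic banks to foreign borrowers 1001.0.)

6717.1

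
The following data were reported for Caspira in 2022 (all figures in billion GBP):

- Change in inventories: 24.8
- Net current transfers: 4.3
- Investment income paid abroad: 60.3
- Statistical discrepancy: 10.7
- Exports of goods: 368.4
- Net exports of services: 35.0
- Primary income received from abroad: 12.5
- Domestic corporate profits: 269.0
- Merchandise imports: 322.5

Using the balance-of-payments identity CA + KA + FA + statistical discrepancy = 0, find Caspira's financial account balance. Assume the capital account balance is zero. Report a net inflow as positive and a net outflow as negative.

Goods balance = 368.4 - 322.5 = 45.9
Services balance = 35.0
Trade balance (goods + services) = 45.9 + 35.0 = 80.9
Net primary income = 12.5 - 60.3 = -47.8
Net secondary income = 4.3
Current account = 80.9 + (-47.8) + 4.3 = 37.4
Financial account = -(37.4 + 10.7) = -48.1

-48.1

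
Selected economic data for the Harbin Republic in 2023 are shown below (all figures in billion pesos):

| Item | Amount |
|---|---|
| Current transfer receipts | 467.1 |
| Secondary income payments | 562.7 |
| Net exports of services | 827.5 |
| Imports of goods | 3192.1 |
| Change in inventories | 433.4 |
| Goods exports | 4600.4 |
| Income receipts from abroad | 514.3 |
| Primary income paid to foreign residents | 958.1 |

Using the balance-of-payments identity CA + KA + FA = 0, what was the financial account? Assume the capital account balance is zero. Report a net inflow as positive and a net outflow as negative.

Goods balance = 4600.4 - 3192.1 = 1408.3
Services balance = 827.5
Trade balance (goods + services) = 1408.3 + 827.5 = 2235.8
Net primary income = 514.3 - 958.1 = -443.8
Net secondary income = 467.1 - 562.7 = -95.6
Current account = 2235.8 + (-443.8) + (-95.6) = 1696.4
Financial account = -(1696.4) = -1696.4

-1696.4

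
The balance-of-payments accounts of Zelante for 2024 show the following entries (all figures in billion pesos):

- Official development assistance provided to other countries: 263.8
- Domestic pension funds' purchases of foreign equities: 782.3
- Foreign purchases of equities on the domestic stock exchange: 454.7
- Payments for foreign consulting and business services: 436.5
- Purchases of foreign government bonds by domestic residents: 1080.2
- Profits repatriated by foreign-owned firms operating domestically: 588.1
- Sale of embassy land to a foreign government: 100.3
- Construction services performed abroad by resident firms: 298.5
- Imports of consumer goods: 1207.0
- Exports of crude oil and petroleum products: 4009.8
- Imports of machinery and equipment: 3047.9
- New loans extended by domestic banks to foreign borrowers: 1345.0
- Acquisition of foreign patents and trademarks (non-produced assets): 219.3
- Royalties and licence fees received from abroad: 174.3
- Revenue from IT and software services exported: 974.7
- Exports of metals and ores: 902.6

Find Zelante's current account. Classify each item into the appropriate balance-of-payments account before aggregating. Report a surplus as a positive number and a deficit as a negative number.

Goods: -1207.0 - 3047.9 + 4009.8 + 902.6 = 657.5
Services: 174.3 - 436.5 + 974.7 + 298.5 = 1011.0
Primary income: -588.1
Secondary income: -263.8
Current account = 657.5 + 1011.0 + (-588.1) + (-263.8) = 816.6
(Excluded from the current account — financial account: domestic pension funds' purchases of foreign equities 782.3, foreign purchases of equities on the domestic stock exchange 454.7, purchases of foreign government bonds by domestic residents 1080.2, new loans extended by domestic banks to foreign borrowers 1345.0; capital account: sale of embassy land to a foreign government 100.3, acquisition of foreign patents and trademarks (non-produced assets) 219.3.)

816.6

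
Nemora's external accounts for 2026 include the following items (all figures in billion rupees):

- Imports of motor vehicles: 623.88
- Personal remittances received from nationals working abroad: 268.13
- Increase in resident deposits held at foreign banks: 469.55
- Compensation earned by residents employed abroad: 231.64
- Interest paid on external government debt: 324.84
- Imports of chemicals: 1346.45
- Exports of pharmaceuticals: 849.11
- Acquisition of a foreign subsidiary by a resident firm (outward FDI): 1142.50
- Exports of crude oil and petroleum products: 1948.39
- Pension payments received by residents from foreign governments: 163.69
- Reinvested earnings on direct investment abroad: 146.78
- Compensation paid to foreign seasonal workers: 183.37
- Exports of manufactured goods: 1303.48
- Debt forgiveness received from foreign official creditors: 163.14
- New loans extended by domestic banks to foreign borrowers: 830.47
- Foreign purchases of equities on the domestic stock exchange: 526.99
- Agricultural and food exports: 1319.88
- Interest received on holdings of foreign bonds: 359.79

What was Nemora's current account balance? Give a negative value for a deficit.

Goods: 1303.48 + 1948.39 - 1346.45 + 849.11 + 1319.88 - 623.88 = 3450.53
Primary income: 359.79 + 231.64 - 324.84 + 146.78 - 183.37 = 230.00
Secondary income: 268.13 + 163.69 = 431.82
Current account = 3450.53 + 230.00 + 431.82 = 4112.35
(Excluded from the current account — financial account: increase in resident deposits held at foreign banks 469.55, acquisition of a foreign subsidiary by a resident firm (outward FDI) 1142.50, new loans extended by domestic banks to foreign borrowers 830.47, foreign purchases of equities on the domestic stock exchange 526.99; capital account: debt forgiveness received from foreign official creditors 163.14.)

4112.35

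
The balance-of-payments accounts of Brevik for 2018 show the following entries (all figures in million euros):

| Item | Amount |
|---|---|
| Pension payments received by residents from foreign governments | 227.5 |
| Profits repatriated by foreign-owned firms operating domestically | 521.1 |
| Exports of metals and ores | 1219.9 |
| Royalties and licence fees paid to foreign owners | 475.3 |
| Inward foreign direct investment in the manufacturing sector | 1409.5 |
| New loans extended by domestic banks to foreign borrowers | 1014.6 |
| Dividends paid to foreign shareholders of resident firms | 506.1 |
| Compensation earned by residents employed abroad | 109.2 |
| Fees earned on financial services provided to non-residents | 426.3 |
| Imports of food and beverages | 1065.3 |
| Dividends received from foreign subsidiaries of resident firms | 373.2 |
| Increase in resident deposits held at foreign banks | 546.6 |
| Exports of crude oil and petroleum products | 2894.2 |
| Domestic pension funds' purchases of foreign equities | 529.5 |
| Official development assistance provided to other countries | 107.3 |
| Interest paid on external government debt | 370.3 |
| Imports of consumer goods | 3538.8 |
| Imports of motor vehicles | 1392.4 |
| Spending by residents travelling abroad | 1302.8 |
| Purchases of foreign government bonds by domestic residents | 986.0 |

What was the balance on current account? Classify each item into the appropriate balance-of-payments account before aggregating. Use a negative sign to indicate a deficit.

-4029.1

Goods: -1065.3 + 2894.2 - 1392.4 + 1219.9 - 3538.8 = -1882.4
Services: -1302.8 + 426.3 - 475.3 = -1351.8
Primary income: -521.1 - 370.3 + 109.2 - 506.1 + 373.2 = -915.1
Secondary income: 227.5 - 107.3 = 120.2
Current account = (-1882.4) + (-1351.8) + (-915.1) + 120.2 = -4029.1
(Excluded from the current account — financial account: inward foreign direct investment in the manufacturing sector 1409.5, new loans extended by domestic banks to foreign borrowers 1014.6, increase in resident deposits held at foreign banks 546.6, domestic pension funds' purchases of foreign equities 529.5, purchases of foreign government bonds by domestic residents 986.0.)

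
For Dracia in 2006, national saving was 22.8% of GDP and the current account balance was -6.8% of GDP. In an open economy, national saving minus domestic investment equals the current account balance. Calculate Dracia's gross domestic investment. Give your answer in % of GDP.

29.6

I = S - CA = 22.8 - (-6.8) = 29.6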